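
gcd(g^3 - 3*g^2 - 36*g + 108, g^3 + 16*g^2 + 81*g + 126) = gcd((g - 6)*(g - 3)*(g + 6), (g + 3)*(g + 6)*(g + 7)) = g + 6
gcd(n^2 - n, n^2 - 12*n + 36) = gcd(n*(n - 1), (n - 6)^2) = 1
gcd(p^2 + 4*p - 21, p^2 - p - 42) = 1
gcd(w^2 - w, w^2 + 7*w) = w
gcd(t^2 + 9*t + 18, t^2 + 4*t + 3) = t + 3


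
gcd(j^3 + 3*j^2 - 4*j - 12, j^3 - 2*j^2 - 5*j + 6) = j + 2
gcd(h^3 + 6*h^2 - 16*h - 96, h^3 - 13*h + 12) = h + 4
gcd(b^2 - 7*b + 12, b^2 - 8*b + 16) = b - 4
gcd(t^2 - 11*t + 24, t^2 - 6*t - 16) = t - 8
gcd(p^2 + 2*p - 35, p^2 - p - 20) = p - 5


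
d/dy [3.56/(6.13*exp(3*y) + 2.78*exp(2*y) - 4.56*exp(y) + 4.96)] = (-65.4684*exp(2*y) - 19.7936*exp(y) + 16.2336)*exp(y)/(6.13*exp(3*y) + 2.78*exp(2*y) - 4.56*exp(y) + 4.96)^2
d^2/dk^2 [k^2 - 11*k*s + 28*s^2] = 2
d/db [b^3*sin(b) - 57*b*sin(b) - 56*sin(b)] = b^3*cos(b) + 3*b^2*sin(b) - 57*b*cos(b) - 57*sin(b) - 56*cos(b)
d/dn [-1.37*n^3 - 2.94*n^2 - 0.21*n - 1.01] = -4.11*n^2 - 5.88*n - 0.21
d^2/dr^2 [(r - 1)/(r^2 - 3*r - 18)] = 2*((4 - 3*r)*(-r^2 + 3*r + 18) - (r - 1)*(2*r - 3)^2)/(-r^2 + 3*r + 18)^3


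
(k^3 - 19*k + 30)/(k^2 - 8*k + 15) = (k^2 + 3*k - 10)/(k - 5)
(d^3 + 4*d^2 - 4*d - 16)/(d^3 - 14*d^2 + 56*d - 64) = (d^2 + 6*d + 8)/(d^2 - 12*d + 32)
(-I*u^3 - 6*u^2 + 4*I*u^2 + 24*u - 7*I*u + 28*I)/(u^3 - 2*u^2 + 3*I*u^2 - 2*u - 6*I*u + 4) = (-I*u^2 + u*(-7 + 4*I) + 28)/(u^2 + 2*u*(-1 + I) - 4*I)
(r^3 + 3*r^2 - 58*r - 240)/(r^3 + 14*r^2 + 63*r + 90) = (r - 8)/(r + 3)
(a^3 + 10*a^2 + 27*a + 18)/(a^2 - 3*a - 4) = (a^2 + 9*a + 18)/(a - 4)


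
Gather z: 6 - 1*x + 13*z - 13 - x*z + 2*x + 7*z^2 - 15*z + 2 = x + 7*z^2 + z*(-x - 2) - 5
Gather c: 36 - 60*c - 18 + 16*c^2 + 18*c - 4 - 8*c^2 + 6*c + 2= 8*c^2 - 36*c + 16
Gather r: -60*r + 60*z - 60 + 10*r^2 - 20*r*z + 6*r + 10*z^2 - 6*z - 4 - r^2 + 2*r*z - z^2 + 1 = 9*r^2 + r*(-18*z - 54) + 9*z^2 + 54*z - 63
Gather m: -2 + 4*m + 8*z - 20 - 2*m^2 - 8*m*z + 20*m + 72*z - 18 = -2*m^2 + m*(24 - 8*z) + 80*z - 40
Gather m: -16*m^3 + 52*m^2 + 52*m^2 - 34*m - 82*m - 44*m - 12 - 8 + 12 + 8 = -16*m^3 + 104*m^2 - 160*m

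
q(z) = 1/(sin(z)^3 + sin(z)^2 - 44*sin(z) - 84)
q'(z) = (-3*sin(z)^2*cos(z) - 2*sin(z)*cos(z) + 44*cos(z))/(sin(z)^3 + sin(z)^2 - 44*sin(z) - 84)^2 = (-3*sin(z)^2 - 2*sin(z) + 44)*cos(z)/(sin(z)^3 + sin(z)^2 - 44*sin(z) - 84)^2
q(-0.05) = -0.01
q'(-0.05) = 0.01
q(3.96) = -0.02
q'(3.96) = -0.01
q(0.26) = -0.01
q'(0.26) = 0.00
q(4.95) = -0.02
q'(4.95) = 0.01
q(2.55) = -0.01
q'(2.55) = -0.00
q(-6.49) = -0.01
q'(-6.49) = 0.01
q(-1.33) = -0.02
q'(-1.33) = 0.01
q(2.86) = -0.01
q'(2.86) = -0.00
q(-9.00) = -0.02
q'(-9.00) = -0.00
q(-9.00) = -0.02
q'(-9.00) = -0.00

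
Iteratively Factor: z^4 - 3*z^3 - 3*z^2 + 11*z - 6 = (z - 3)*(z^3 - 3*z + 2) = (z - 3)*(z + 2)*(z^2 - 2*z + 1) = (z - 3)*(z - 1)*(z + 2)*(z - 1)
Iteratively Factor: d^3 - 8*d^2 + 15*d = (d)*(d^2 - 8*d + 15) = d*(d - 5)*(d - 3)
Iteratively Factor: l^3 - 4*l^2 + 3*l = (l - 1)*(l^2 - 3*l) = (l - 3)*(l - 1)*(l)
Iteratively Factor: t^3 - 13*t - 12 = (t + 3)*(t^2 - 3*t - 4) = (t + 1)*(t + 3)*(t - 4)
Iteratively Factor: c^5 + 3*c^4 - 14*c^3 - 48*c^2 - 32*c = (c - 4)*(c^4 + 7*c^3 + 14*c^2 + 8*c) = (c - 4)*(c + 4)*(c^3 + 3*c^2 + 2*c) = (c - 4)*(c + 1)*(c + 4)*(c^2 + 2*c) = (c - 4)*(c + 1)*(c + 2)*(c + 4)*(c)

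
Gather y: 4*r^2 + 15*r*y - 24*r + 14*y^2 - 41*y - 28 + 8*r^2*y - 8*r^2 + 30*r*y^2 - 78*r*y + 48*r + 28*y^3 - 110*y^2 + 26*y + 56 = -4*r^2 + 24*r + 28*y^3 + y^2*(30*r - 96) + y*(8*r^2 - 63*r - 15) + 28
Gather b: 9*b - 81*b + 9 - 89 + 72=-72*b - 8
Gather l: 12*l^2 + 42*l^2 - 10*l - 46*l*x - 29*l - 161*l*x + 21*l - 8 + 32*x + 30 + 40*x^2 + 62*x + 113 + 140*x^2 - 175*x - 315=54*l^2 + l*(-207*x - 18) + 180*x^2 - 81*x - 180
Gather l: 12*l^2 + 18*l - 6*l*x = 12*l^2 + l*(18 - 6*x)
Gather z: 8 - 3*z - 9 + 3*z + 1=0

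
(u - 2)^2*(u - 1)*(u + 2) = u^4 - 3*u^3 - 2*u^2 + 12*u - 8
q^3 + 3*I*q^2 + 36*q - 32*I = (q - 4*I)*(q - I)*(q + 8*I)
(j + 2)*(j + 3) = j^2 + 5*j + 6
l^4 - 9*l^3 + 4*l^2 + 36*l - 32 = (l - 8)*(l - 2)*(l - 1)*(l + 2)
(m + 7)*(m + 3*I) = m^2 + 7*m + 3*I*m + 21*I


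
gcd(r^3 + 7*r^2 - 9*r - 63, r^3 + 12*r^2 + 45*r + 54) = r + 3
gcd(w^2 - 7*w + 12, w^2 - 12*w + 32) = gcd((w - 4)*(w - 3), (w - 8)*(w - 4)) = w - 4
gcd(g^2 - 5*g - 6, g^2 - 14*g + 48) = g - 6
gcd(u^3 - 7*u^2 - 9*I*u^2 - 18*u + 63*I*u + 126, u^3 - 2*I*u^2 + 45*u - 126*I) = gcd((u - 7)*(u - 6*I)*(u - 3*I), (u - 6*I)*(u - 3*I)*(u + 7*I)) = u^2 - 9*I*u - 18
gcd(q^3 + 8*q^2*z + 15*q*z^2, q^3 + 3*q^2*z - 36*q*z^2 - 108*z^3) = q + 3*z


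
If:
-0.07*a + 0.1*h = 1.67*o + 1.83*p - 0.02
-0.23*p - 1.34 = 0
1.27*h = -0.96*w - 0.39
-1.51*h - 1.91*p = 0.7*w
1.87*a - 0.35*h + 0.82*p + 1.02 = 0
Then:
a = 5.67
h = 19.54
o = 7.33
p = -5.83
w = -26.26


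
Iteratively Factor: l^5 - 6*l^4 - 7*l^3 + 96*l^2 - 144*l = (l)*(l^4 - 6*l^3 - 7*l^2 + 96*l - 144) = l*(l - 4)*(l^3 - 2*l^2 - 15*l + 36) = l*(l - 4)*(l - 3)*(l^2 + l - 12) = l*(l - 4)*(l - 3)^2*(l + 4)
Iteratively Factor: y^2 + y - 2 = (y + 2)*(y - 1)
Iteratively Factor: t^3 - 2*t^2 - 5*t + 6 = (t - 3)*(t^2 + t - 2) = (t - 3)*(t + 2)*(t - 1)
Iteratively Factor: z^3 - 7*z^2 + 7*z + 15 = (z - 5)*(z^2 - 2*z - 3) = (z - 5)*(z - 3)*(z + 1)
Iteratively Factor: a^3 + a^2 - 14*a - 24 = (a + 3)*(a^2 - 2*a - 8) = (a + 2)*(a + 3)*(a - 4)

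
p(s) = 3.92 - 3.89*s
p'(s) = -3.89000000000000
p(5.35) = -16.89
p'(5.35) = -3.89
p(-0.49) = 5.83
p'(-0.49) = -3.89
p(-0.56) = 6.10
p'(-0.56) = -3.89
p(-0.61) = 6.29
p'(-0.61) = -3.89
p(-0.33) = 5.20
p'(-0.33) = -3.89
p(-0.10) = 4.31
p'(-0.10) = -3.89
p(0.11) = 3.49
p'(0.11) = -3.89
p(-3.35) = 16.95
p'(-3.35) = -3.89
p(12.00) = -42.76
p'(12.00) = -3.89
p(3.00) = -7.75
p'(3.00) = -3.89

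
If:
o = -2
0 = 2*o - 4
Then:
No Solution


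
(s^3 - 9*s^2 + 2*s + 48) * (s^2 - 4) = s^5 - 9*s^4 - 2*s^3 + 84*s^2 - 8*s - 192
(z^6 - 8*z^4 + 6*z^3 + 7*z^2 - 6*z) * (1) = z^6 - 8*z^4 + 6*z^3 + 7*z^2 - 6*z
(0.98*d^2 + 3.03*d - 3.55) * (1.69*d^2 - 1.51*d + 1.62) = 1.6562*d^4 + 3.6409*d^3 - 8.9872*d^2 + 10.2691*d - 5.751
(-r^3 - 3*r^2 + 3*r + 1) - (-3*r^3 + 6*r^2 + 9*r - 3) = 2*r^3 - 9*r^2 - 6*r + 4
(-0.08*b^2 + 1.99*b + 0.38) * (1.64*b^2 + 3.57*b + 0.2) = -0.1312*b^4 + 2.978*b^3 + 7.7115*b^2 + 1.7546*b + 0.076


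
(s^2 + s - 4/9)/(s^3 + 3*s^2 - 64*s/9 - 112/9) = (3*s - 1)/(3*s^2 + 5*s - 28)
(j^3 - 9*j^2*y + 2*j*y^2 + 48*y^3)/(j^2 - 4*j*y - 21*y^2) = (-j^3 + 9*j^2*y - 2*j*y^2 - 48*y^3)/(-j^2 + 4*j*y + 21*y^2)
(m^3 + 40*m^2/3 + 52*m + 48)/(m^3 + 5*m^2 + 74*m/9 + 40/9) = 3*(m^2 + 12*m + 36)/(3*m^2 + 11*m + 10)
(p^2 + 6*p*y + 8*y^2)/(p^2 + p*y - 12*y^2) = (-p - 2*y)/(-p + 3*y)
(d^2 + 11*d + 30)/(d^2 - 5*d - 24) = (d^2 + 11*d + 30)/(d^2 - 5*d - 24)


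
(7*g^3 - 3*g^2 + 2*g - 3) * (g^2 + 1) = 7*g^5 - 3*g^4 + 9*g^3 - 6*g^2 + 2*g - 3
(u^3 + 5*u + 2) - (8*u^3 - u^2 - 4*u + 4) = -7*u^3 + u^2 + 9*u - 2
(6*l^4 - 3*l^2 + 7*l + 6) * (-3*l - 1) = -18*l^5 - 6*l^4 + 9*l^3 - 18*l^2 - 25*l - 6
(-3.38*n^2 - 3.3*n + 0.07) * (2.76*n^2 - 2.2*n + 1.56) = -9.3288*n^4 - 1.672*n^3 + 2.1804*n^2 - 5.302*n + 0.1092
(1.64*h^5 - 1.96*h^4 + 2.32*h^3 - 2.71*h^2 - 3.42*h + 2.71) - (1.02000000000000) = 1.64*h^5 - 1.96*h^4 + 2.32*h^3 - 2.71*h^2 - 3.42*h + 1.69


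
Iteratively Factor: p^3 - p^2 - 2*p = (p - 2)*(p^2 + p) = p*(p - 2)*(p + 1)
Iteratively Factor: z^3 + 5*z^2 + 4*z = (z + 1)*(z^2 + 4*z) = (z + 1)*(z + 4)*(z)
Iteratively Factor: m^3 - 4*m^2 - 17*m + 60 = (m + 4)*(m^2 - 8*m + 15) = (m - 3)*(m + 4)*(m - 5)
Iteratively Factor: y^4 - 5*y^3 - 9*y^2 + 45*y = (y - 3)*(y^3 - 2*y^2 - 15*y) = (y - 5)*(y - 3)*(y^2 + 3*y) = y*(y - 5)*(y - 3)*(y + 3)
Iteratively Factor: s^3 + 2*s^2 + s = (s)*(s^2 + 2*s + 1) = s*(s + 1)*(s + 1)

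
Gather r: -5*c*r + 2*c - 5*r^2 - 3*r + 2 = 2*c - 5*r^2 + r*(-5*c - 3) + 2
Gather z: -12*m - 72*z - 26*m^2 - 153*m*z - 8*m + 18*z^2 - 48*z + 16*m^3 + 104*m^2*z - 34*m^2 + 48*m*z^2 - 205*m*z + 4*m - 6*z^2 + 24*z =16*m^3 - 60*m^2 - 16*m + z^2*(48*m + 12) + z*(104*m^2 - 358*m - 96)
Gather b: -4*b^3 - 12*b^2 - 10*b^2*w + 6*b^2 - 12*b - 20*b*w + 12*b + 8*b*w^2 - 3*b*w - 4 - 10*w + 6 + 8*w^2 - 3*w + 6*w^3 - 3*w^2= -4*b^3 + b^2*(-10*w - 6) + b*(8*w^2 - 23*w) + 6*w^3 + 5*w^2 - 13*w + 2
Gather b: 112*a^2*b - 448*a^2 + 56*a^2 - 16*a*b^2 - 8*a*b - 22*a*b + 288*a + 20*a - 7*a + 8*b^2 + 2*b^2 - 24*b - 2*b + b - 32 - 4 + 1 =-392*a^2 + 301*a + b^2*(10 - 16*a) + b*(112*a^2 - 30*a - 25) - 35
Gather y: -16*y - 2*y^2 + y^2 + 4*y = -y^2 - 12*y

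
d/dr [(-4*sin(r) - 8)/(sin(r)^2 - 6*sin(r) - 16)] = 4*cos(r)/(sin(r) - 8)^2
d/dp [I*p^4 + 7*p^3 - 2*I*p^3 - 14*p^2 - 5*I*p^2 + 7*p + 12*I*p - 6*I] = 4*I*p^3 + p^2*(21 - 6*I) + p*(-28 - 10*I) + 7 + 12*I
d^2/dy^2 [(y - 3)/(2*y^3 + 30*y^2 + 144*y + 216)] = 3*(y^3 - 3*y^2 - 69*y - 171)/(y^7 + 33*y^6 + 459*y^5 + 3483*y^4 + 15552*y^3 + 40824*y^2 + 58320*y + 34992)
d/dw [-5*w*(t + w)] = -5*t - 10*w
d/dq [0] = 0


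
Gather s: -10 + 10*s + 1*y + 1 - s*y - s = s*(9 - y) + y - 9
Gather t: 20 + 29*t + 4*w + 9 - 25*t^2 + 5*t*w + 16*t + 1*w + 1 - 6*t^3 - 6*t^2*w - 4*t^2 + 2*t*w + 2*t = -6*t^3 + t^2*(-6*w - 29) + t*(7*w + 47) + 5*w + 30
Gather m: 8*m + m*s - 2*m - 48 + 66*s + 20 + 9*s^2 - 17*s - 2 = m*(s + 6) + 9*s^2 + 49*s - 30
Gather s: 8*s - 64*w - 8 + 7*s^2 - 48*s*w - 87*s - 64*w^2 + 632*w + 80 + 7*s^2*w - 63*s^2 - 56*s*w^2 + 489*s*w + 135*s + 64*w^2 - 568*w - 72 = s^2*(7*w - 56) + s*(-56*w^2 + 441*w + 56)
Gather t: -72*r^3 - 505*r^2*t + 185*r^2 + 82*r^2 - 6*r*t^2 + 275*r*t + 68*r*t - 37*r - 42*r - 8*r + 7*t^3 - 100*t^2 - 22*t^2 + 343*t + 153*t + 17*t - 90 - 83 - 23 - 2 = -72*r^3 + 267*r^2 - 87*r + 7*t^3 + t^2*(-6*r - 122) + t*(-505*r^2 + 343*r + 513) - 198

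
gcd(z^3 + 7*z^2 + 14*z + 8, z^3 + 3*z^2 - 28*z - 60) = z + 2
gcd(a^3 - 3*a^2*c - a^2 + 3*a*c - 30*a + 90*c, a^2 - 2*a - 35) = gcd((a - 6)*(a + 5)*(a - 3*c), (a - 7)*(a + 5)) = a + 5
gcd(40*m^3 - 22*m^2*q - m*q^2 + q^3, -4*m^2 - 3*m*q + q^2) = -4*m + q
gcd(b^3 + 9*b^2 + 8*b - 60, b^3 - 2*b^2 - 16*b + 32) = b - 2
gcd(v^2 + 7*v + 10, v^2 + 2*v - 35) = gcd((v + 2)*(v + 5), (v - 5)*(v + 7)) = 1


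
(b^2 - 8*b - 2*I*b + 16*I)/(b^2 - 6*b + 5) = (b^2 - 8*b - 2*I*b + 16*I)/(b^2 - 6*b + 5)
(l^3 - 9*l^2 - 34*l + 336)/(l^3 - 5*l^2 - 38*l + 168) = (l - 8)/(l - 4)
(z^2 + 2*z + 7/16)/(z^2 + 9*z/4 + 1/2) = (z + 7/4)/(z + 2)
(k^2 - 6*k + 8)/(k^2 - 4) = (k - 4)/(k + 2)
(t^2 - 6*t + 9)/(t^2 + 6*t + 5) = (t^2 - 6*t + 9)/(t^2 + 6*t + 5)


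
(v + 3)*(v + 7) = v^2 + 10*v + 21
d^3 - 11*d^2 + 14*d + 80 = (d - 8)*(d - 5)*(d + 2)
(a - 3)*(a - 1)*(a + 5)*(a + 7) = a^4 + 8*a^3 - 10*a^2 - 104*a + 105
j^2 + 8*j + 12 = (j + 2)*(j + 6)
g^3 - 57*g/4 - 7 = (g - 4)*(g + 1/2)*(g + 7/2)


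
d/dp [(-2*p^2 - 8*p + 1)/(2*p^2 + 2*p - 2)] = (3*p^2 + p + 7/2)/(p^4 + 2*p^3 - p^2 - 2*p + 1)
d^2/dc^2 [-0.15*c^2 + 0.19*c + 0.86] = -0.300000000000000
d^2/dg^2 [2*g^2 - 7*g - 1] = 4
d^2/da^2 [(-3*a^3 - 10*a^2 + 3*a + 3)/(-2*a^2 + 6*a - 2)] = (51*a^3 - 66*a^2 + 45*a - 23)/(a^6 - 9*a^5 + 30*a^4 - 45*a^3 + 30*a^2 - 9*a + 1)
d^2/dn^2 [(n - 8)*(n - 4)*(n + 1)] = 6*n - 22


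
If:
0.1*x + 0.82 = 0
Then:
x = -8.20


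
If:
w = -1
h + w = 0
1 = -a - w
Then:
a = 0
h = 1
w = -1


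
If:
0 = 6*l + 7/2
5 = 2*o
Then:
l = -7/12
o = 5/2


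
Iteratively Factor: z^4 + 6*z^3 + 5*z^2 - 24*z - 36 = (z + 2)*(z^3 + 4*z^2 - 3*z - 18) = (z + 2)*(z + 3)*(z^2 + z - 6) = (z + 2)*(z + 3)^2*(z - 2)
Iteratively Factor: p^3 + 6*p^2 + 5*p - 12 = (p - 1)*(p^2 + 7*p + 12) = (p - 1)*(p + 4)*(p + 3)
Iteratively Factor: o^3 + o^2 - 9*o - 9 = (o + 1)*(o^2 - 9) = (o + 1)*(o + 3)*(o - 3)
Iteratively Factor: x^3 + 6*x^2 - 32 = (x + 4)*(x^2 + 2*x - 8) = (x - 2)*(x + 4)*(x + 4)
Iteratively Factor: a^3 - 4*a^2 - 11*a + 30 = (a + 3)*(a^2 - 7*a + 10) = (a - 2)*(a + 3)*(a - 5)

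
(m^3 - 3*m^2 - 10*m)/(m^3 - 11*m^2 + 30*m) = (m + 2)/(m - 6)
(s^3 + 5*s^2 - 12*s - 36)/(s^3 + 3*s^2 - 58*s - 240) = (s^2 - s - 6)/(s^2 - 3*s - 40)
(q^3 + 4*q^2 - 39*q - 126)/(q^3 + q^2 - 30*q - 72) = (q + 7)/(q + 4)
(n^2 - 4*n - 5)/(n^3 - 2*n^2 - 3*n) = (n - 5)/(n*(n - 3))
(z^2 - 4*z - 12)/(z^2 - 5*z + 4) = (z^2 - 4*z - 12)/(z^2 - 5*z + 4)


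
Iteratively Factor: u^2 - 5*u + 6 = (u - 3)*(u - 2)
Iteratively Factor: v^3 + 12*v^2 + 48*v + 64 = (v + 4)*(v^2 + 8*v + 16) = (v + 4)^2*(v + 4)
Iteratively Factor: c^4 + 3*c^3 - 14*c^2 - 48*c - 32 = (c + 1)*(c^3 + 2*c^2 - 16*c - 32) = (c + 1)*(c + 4)*(c^2 - 2*c - 8) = (c + 1)*(c + 2)*(c + 4)*(c - 4)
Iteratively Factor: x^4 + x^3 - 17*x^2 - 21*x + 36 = (x + 3)*(x^3 - 2*x^2 - 11*x + 12) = (x - 4)*(x + 3)*(x^2 + 2*x - 3) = (x - 4)*(x + 3)^2*(x - 1)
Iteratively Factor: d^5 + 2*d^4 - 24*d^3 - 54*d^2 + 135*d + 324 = (d - 4)*(d^4 + 6*d^3 - 54*d - 81) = (d - 4)*(d - 3)*(d^3 + 9*d^2 + 27*d + 27) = (d - 4)*(d - 3)*(d + 3)*(d^2 + 6*d + 9) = (d - 4)*(d - 3)*(d + 3)^2*(d + 3)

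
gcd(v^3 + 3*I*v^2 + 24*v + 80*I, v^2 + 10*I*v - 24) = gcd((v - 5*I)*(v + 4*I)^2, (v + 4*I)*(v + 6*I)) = v + 4*I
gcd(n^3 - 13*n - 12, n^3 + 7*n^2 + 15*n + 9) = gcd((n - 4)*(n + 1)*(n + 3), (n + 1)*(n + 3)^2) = n^2 + 4*n + 3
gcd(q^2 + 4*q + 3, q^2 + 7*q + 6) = q + 1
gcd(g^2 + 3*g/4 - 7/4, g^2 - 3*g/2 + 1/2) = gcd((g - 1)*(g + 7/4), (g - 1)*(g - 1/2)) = g - 1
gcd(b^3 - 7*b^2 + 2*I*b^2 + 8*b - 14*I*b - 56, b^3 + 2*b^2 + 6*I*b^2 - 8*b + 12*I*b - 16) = b + 4*I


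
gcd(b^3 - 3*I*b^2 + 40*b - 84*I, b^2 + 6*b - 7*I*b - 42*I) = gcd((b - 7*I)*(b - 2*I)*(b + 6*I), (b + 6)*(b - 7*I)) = b - 7*I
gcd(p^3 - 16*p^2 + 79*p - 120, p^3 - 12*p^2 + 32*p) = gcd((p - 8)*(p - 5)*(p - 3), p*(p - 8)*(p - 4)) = p - 8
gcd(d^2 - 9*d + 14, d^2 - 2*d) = d - 2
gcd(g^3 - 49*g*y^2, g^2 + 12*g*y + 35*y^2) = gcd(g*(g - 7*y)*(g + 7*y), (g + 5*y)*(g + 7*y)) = g + 7*y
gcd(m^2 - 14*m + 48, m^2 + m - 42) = m - 6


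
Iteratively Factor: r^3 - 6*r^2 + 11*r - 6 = (r - 3)*(r^2 - 3*r + 2) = (r - 3)*(r - 1)*(r - 2)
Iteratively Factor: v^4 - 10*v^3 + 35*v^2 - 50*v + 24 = (v - 3)*(v^3 - 7*v^2 + 14*v - 8) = (v - 3)*(v - 1)*(v^2 - 6*v + 8) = (v - 3)*(v - 2)*(v - 1)*(v - 4)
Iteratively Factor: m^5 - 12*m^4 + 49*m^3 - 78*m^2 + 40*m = (m)*(m^4 - 12*m^3 + 49*m^2 - 78*m + 40) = m*(m - 4)*(m^3 - 8*m^2 + 17*m - 10) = m*(m - 5)*(m - 4)*(m^2 - 3*m + 2) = m*(m - 5)*(m - 4)*(m - 1)*(m - 2)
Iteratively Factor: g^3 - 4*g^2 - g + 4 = (g + 1)*(g^2 - 5*g + 4) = (g - 4)*(g + 1)*(g - 1)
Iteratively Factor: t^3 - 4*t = (t)*(t^2 - 4) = t*(t + 2)*(t - 2)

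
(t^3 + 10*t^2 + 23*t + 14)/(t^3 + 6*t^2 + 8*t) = (t^2 + 8*t + 7)/(t*(t + 4))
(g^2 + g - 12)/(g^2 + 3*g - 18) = (g + 4)/(g + 6)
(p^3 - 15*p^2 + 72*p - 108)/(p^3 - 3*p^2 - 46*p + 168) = (p^2 - 9*p + 18)/(p^2 + 3*p - 28)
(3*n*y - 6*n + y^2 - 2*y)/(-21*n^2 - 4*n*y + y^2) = (y - 2)/(-7*n + y)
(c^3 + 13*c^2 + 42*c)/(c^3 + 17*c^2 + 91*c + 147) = c*(c + 6)/(c^2 + 10*c + 21)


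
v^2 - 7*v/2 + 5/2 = (v - 5/2)*(v - 1)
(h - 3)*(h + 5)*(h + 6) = h^3 + 8*h^2 - 3*h - 90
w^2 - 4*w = w*(w - 4)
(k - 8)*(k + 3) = k^2 - 5*k - 24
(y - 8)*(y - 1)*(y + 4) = y^3 - 5*y^2 - 28*y + 32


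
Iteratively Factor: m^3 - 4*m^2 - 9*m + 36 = (m - 3)*(m^2 - m - 12) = (m - 4)*(m - 3)*(m + 3)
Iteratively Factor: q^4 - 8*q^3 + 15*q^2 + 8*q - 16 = (q - 1)*(q^3 - 7*q^2 + 8*q + 16) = (q - 1)*(q + 1)*(q^2 - 8*q + 16) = (q - 4)*(q - 1)*(q + 1)*(q - 4)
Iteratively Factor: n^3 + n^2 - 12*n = (n)*(n^2 + n - 12) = n*(n + 4)*(n - 3)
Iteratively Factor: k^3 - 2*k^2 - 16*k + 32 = (k + 4)*(k^2 - 6*k + 8) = (k - 2)*(k + 4)*(k - 4)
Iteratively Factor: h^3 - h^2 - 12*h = (h)*(h^2 - h - 12) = h*(h - 4)*(h + 3)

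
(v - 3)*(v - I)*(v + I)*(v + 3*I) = v^4 - 3*v^3 + 3*I*v^3 + v^2 - 9*I*v^2 - 3*v + 3*I*v - 9*I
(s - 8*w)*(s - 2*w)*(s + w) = s^3 - 9*s^2*w + 6*s*w^2 + 16*w^3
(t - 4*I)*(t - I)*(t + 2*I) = t^3 - 3*I*t^2 + 6*t - 8*I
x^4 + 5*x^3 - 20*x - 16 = (x - 2)*(x + 1)*(x + 2)*(x + 4)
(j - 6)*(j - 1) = j^2 - 7*j + 6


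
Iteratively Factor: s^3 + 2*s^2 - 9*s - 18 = (s + 3)*(s^2 - s - 6) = (s - 3)*(s + 3)*(s + 2)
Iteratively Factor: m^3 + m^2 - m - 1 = (m + 1)*(m^2 - 1) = (m + 1)^2*(m - 1)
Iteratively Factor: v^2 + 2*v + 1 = (v + 1)*(v + 1)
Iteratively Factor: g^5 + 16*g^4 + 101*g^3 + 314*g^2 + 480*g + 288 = (g + 2)*(g^4 + 14*g^3 + 73*g^2 + 168*g + 144) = (g + 2)*(g + 3)*(g^3 + 11*g^2 + 40*g + 48) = (g + 2)*(g + 3)*(g + 4)*(g^2 + 7*g + 12) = (g + 2)*(g + 3)^2*(g + 4)*(g + 4)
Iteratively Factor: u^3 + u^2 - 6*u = (u - 2)*(u^2 + 3*u) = u*(u - 2)*(u + 3)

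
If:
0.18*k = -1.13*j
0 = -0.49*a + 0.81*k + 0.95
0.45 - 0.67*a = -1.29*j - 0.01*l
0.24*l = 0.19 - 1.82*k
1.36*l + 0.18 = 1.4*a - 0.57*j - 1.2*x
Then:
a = 0.94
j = 0.10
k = -0.61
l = 5.38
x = -5.20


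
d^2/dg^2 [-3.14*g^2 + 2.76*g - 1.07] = -6.28000000000000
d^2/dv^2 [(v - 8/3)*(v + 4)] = 2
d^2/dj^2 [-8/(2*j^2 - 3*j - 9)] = 16*(-4*j^2 + 6*j + (4*j - 3)^2 + 18)/(-2*j^2 + 3*j + 9)^3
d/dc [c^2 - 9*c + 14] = 2*c - 9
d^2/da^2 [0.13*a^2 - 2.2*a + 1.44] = 0.260000000000000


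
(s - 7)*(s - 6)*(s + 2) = s^3 - 11*s^2 + 16*s + 84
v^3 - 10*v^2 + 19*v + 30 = (v - 6)*(v - 5)*(v + 1)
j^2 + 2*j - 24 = (j - 4)*(j + 6)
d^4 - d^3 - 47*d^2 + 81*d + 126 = (d - 6)*(d - 3)*(d + 1)*(d + 7)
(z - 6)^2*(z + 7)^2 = z^4 + 2*z^3 - 83*z^2 - 84*z + 1764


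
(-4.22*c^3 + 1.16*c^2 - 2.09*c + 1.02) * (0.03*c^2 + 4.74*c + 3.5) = -0.1266*c^5 - 19.968*c^4 - 9.3343*c^3 - 5.816*c^2 - 2.4802*c + 3.57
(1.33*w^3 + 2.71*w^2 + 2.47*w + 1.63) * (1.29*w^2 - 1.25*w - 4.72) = 1.7157*w^5 + 1.8334*w^4 - 6.4788*w^3 - 13.776*w^2 - 13.6959*w - 7.6936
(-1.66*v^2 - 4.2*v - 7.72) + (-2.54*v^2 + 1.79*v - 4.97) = -4.2*v^2 - 2.41*v - 12.69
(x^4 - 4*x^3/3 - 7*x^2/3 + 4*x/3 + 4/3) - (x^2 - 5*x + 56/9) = x^4 - 4*x^3/3 - 10*x^2/3 + 19*x/3 - 44/9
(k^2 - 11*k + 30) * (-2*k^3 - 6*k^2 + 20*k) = -2*k^5 + 16*k^4 + 26*k^3 - 400*k^2 + 600*k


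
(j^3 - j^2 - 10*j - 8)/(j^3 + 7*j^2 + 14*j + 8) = (j - 4)/(j + 4)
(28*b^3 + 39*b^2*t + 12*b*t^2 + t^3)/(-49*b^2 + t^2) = (4*b^2 + 5*b*t + t^2)/(-7*b + t)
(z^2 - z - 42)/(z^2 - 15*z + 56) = (z + 6)/(z - 8)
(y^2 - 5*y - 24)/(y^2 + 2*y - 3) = (y - 8)/(y - 1)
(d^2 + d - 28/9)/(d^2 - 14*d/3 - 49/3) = (d - 4/3)/(d - 7)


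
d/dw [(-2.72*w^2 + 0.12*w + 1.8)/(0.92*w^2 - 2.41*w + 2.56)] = (6.4448*w^2 - 17.2384*w + 4.6452)/(0.8464*w^4 - 4.4344*w^3 + 10.5185*w^2 - 12.3392*w + 6.5536)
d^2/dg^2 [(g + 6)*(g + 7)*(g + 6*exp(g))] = 6*g^2*exp(g) + 102*g*exp(g) + 6*g + 420*exp(g) + 26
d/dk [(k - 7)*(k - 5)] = 2*k - 12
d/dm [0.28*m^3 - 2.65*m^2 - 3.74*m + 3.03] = 0.84*m^2 - 5.3*m - 3.74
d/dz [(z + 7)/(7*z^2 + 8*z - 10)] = (7*z^2 + 8*z - 2*(z + 7)*(7*z + 4) - 10)/(7*z^2 + 8*z - 10)^2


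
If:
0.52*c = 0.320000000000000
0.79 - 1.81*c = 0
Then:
No Solution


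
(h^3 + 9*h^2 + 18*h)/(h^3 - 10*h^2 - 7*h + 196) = h*(h^2 + 9*h + 18)/(h^3 - 10*h^2 - 7*h + 196)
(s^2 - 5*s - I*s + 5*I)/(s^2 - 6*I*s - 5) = (s - 5)/(s - 5*I)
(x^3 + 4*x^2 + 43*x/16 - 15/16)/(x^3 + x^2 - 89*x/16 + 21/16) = (4*x + 5)/(4*x - 7)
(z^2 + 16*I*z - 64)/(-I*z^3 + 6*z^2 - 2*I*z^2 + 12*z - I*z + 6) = (I*z^2 - 16*z - 64*I)/(z^3 + z^2*(2 + 6*I) + z*(1 + 12*I) + 6*I)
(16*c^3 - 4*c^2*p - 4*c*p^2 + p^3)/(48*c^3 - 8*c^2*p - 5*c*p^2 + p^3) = (-4*c^2 + p^2)/(-12*c^2 - c*p + p^2)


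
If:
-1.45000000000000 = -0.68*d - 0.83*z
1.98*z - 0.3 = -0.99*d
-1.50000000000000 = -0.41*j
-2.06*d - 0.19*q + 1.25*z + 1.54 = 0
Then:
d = 5.00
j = 3.66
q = -61.52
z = -2.35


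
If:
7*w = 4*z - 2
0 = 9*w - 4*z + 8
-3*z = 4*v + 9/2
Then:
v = 39/16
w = -3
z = -19/4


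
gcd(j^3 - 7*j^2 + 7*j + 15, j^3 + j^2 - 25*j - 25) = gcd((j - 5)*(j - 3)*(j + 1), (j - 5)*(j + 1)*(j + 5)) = j^2 - 4*j - 5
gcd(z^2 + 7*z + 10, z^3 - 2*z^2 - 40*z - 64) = z + 2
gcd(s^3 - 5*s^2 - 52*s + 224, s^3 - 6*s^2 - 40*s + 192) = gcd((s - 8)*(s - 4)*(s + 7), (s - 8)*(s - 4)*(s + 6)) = s^2 - 12*s + 32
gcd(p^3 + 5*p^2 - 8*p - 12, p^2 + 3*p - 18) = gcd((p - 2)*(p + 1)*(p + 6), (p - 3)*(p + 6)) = p + 6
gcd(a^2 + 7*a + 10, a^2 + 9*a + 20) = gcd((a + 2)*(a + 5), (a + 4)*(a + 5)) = a + 5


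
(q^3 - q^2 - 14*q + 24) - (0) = q^3 - q^2 - 14*q + 24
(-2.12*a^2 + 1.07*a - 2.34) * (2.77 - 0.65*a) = 1.378*a^3 - 6.5679*a^2 + 4.4849*a - 6.4818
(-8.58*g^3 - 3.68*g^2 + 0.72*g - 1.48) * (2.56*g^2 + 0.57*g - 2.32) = -21.9648*g^5 - 14.3114*g^4 + 19.6512*g^3 + 5.1592*g^2 - 2.514*g + 3.4336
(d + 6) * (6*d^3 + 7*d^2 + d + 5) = 6*d^4 + 43*d^3 + 43*d^2 + 11*d + 30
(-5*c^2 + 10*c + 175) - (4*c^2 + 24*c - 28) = -9*c^2 - 14*c + 203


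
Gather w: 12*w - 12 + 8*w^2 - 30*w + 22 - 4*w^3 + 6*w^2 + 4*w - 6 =-4*w^3 + 14*w^2 - 14*w + 4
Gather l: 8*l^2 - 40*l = 8*l^2 - 40*l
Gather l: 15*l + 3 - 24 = 15*l - 21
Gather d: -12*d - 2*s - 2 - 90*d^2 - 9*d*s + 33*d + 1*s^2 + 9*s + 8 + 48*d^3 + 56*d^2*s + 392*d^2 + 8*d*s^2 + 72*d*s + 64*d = 48*d^3 + d^2*(56*s + 302) + d*(8*s^2 + 63*s + 85) + s^2 + 7*s + 6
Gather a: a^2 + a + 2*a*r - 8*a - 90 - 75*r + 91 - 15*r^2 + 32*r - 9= a^2 + a*(2*r - 7) - 15*r^2 - 43*r - 8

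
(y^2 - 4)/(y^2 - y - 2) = (y + 2)/(y + 1)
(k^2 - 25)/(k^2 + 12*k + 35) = (k - 5)/(k + 7)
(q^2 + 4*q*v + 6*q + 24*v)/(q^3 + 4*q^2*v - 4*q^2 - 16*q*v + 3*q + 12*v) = (q + 6)/(q^2 - 4*q + 3)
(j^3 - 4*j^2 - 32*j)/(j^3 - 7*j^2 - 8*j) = (j + 4)/(j + 1)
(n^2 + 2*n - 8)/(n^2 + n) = (n^2 + 2*n - 8)/(n*(n + 1))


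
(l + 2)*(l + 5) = l^2 + 7*l + 10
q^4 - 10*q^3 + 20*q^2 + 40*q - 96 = (q - 6)*(q - 4)*(q - 2)*(q + 2)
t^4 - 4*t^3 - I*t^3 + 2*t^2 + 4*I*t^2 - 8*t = t*(t - 4)*(t - 2*I)*(t + I)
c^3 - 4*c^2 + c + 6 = (c - 3)*(c - 2)*(c + 1)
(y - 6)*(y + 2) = y^2 - 4*y - 12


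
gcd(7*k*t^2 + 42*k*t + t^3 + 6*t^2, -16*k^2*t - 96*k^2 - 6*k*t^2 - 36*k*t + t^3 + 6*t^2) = t + 6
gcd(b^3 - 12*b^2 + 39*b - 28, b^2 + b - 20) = b - 4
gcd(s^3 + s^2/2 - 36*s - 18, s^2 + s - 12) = 1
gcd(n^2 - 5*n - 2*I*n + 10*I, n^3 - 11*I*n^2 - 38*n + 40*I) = n - 2*I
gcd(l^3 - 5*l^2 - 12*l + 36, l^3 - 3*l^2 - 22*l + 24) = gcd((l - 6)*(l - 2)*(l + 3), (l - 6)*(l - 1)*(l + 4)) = l - 6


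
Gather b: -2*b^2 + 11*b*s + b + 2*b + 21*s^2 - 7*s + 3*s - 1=-2*b^2 + b*(11*s + 3) + 21*s^2 - 4*s - 1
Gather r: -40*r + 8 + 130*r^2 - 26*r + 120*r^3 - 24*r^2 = 120*r^3 + 106*r^2 - 66*r + 8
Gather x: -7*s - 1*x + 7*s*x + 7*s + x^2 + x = 7*s*x + x^2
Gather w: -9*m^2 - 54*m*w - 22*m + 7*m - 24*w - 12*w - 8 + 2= -9*m^2 - 15*m + w*(-54*m - 36) - 6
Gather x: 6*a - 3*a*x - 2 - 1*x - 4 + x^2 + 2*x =6*a + x^2 + x*(1 - 3*a) - 6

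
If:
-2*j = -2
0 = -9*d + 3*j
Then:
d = 1/3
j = 1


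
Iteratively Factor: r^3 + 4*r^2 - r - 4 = (r - 1)*(r^2 + 5*r + 4) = (r - 1)*(r + 4)*(r + 1)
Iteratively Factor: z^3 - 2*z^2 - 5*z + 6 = (z + 2)*(z^2 - 4*z + 3) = (z - 1)*(z + 2)*(z - 3)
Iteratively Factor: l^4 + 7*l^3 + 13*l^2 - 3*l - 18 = (l + 3)*(l^3 + 4*l^2 + l - 6) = (l + 2)*(l + 3)*(l^2 + 2*l - 3) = (l + 2)*(l + 3)^2*(l - 1)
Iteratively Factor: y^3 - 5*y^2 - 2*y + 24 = (y + 2)*(y^2 - 7*y + 12) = (y - 4)*(y + 2)*(y - 3)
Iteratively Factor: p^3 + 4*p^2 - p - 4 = (p + 1)*(p^2 + 3*p - 4) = (p - 1)*(p + 1)*(p + 4)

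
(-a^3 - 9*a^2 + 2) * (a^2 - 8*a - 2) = -a^5 - a^4 + 74*a^3 + 20*a^2 - 16*a - 4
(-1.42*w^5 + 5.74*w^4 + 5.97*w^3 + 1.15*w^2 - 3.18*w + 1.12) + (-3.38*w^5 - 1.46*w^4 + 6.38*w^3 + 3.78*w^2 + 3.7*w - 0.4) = -4.8*w^5 + 4.28*w^4 + 12.35*w^3 + 4.93*w^2 + 0.52*w + 0.72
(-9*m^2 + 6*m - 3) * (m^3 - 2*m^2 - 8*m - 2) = -9*m^5 + 24*m^4 + 57*m^3 - 24*m^2 + 12*m + 6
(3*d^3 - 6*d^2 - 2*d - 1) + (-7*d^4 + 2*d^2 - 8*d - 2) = -7*d^4 + 3*d^3 - 4*d^2 - 10*d - 3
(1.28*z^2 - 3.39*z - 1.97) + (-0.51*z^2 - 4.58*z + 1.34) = 0.77*z^2 - 7.97*z - 0.63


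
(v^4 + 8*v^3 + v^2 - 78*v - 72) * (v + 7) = v^5 + 15*v^4 + 57*v^3 - 71*v^2 - 618*v - 504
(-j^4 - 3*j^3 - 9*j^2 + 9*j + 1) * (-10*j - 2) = 10*j^5 + 32*j^4 + 96*j^3 - 72*j^2 - 28*j - 2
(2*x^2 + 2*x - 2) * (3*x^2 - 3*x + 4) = 6*x^4 - 4*x^2 + 14*x - 8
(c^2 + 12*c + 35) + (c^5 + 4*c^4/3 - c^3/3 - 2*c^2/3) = c^5 + 4*c^4/3 - c^3/3 + c^2/3 + 12*c + 35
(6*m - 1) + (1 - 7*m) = -m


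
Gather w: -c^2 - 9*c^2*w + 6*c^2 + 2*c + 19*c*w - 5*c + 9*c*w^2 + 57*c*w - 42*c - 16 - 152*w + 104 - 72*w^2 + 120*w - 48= 5*c^2 - 45*c + w^2*(9*c - 72) + w*(-9*c^2 + 76*c - 32) + 40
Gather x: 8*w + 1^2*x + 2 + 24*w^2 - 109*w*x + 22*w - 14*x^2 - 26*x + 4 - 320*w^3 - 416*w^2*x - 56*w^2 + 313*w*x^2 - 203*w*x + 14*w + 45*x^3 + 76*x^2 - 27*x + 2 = -320*w^3 - 32*w^2 + 44*w + 45*x^3 + x^2*(313*w + 62) + x*(-416*w^2 - 312*w - 52) + 8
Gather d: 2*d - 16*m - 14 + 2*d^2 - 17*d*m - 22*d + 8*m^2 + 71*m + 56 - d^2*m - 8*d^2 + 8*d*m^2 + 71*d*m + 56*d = d^2*(-m - 6) + d*(8*m^2 + 54*m + 36) + 8*m^2 + 55*m + 42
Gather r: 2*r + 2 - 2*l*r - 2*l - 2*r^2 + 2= -2*l - 2*r^2 + r*(2 - 2*l) + 4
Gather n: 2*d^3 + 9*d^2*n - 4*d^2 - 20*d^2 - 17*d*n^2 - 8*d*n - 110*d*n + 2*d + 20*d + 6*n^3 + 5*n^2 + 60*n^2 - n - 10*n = 2*d^3 - 24*d^2 + 22*d + 6*n^3 + n^2*(65 - 17*d) + n*(9*d^2 - 118*d - 11)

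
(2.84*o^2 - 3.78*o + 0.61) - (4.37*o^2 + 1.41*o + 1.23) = -1.53*o^2 - 5.19*o - 0.62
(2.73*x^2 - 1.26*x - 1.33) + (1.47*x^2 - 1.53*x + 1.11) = 4.2*x^2 - 2.79*x - 0.22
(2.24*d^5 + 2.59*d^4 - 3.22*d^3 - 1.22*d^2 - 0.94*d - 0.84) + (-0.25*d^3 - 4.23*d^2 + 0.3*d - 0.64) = 2.24*d^5 + 2.59*d^4 - 3.47*d^3 - 5.45*d^2 - 0.64*d - 1.48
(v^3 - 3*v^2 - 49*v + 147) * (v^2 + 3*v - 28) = v^5 - 86*v^3 + 84*v^2 + 1813*v - 4116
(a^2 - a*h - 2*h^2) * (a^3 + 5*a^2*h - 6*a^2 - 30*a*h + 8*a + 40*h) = a^5 + 4*a^4*h - 6*a^4 - 7*a^3*h^2 - 24*a^3*h + 8*a^3 - 10*a^2*h^3 + 42*a^2*h^2 + 32*a^2*h + 60*a*h^3 - 56*a*h^2 - 80*h^3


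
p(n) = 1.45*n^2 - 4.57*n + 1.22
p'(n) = 2.9*n - 4.57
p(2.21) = -1.80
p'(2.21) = 1.84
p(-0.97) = 7.02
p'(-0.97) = -7.38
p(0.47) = -0.61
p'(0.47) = -3.21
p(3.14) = 1.17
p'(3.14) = 4.54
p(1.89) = -2.24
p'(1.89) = 0.91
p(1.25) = -2.23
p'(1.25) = -0.94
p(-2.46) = 21.24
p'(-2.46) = -11.70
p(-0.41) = 3.34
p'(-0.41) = -5.76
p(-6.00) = 80.84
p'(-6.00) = -21.97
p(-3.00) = 27.98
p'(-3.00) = -13.27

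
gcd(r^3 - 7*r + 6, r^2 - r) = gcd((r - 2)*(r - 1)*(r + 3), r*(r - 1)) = r - 1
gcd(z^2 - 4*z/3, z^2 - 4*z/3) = z^2 - 4*z/3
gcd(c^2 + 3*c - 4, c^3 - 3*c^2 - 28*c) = c + 4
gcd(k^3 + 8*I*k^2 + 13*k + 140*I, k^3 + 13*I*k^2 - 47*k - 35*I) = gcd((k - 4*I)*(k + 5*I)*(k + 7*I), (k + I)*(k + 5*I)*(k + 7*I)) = k^2 + 12*I*k - 35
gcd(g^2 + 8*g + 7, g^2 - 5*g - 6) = g + 1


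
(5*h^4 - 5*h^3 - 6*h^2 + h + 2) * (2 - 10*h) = -50*h^5 + 60*h^4 + 50*h^3 - 22*h^2 - 18*h + 4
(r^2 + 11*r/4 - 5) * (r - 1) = r^3 + 7*r^2/4 - 31*r/4 + 5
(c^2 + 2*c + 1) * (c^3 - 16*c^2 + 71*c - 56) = c^5 - 14*c^4 + 40*c^3 + 70*c^2 - 41*c - 56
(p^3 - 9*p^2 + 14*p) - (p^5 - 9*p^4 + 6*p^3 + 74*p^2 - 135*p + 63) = -p^5 + 9*p^4 - 5*p^3 - 83*p^2 + 149*p - 63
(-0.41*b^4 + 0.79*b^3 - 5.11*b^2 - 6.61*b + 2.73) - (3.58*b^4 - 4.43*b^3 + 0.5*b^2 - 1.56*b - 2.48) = -3.99*b^4 + 5.22*b^3 - 5.61*b^2 - 5.05*b + 5.21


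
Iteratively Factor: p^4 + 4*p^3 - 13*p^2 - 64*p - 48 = (p + 1)*(p^3 + 3*p^2 - 16*p - 48) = (p + 1)*(p + 4)*(p^2 - p - 12) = (p - 4)*(p + 1)*(p + 4)*(p + 3)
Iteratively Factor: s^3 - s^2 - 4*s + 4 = (s - 2)*(s^2 + s - 2) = (s - 2)*(s - 1)*(s + 2)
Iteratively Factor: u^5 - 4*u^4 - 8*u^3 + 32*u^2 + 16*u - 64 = (u + 2)*(u^4 - 6*u^3 + 4*u^2 + 24*u - 32) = (u - 4)*(u + 2)*(u^3 - 2*u^2 - 4*u + 8) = (u - 4)*(u - 2)*(u + 2)*(u^2 - 4) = (u - 4)*(u - 2)^2*(u + 2)*(u + 2)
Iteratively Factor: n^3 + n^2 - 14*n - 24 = (n + 2)*(n^2 - n - 12) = (n + 2)*(n + 3)*(n - 4)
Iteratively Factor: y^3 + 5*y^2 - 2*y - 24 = (y - 2)*(y^2 + 7*y + 12) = (y - 2)*(y + 4)*(y + 3)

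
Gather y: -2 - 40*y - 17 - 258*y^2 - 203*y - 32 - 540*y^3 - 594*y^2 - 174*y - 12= -540*y^3 - 852*y^2 - 417*y - 63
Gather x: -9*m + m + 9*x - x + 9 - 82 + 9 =-8*m + 8*x - 64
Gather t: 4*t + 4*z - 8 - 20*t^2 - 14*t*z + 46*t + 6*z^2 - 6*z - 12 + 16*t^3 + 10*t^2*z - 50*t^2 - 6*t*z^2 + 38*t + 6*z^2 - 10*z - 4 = 16*t^3 + t^2*(10*z - 70) + t*(-6*z^2 - 14*z + 88) + 12*z^2 - 12*z - 24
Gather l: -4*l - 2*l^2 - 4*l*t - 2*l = -2*l^2 + l*(-4*t - 6)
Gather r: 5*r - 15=5*r - 15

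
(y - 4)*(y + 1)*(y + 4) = y^3 + y^2 - 16*y - 16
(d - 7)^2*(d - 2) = d^3 - 16*d^2 + 77*d - 98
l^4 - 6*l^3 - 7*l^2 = l^2*(l - 7)*(l + 1)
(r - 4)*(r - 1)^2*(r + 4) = r^4 - 2*r^3 - 15*r^2 + 32*r - 16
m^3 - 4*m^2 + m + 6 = (m - 3)*(m - 2)*(m + 1)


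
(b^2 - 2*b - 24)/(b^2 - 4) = (b^2 - 2*b - 24)/(b^2 - 4)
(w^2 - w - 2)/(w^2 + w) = (w - 2)/w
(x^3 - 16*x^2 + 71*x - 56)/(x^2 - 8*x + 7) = x - 8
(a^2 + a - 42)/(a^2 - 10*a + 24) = (a + 7)/(a - 4)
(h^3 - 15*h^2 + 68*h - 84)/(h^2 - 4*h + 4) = (h^2 - 13*h + 42)/(h - 2)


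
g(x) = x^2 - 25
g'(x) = 2*x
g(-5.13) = 1.32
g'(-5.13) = -10.26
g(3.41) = -13.37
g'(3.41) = 6.82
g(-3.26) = -14.37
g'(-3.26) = -6.52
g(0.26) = -24.93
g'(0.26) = 0.52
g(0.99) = -24.02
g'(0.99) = 1.98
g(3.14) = -15.14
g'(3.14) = 6.28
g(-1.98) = -21.08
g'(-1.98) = -3.96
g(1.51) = -22.72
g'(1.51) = 3.02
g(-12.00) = 119.00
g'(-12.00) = -24.00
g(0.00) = -25.00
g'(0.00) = 0.00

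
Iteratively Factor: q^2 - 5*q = (q - 5)*(q)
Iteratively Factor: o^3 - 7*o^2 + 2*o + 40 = (o - 4)*(o^2 - 3*o - 10) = (o - 4)*(o + 2)*(o - 5)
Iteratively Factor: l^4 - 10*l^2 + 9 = (l + 3)*(l^3 - 3*l^2 - l + 3) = (l - 1)*(l + 3)*(l^2 - 2*l - 3) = (l - 3)*(l - 1)*(l + 3)*(l + 1)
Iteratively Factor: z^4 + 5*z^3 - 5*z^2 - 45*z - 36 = (z + 3)*(z^3 + 2*z^2 - 11*z - 12) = (z - 3)*(z + 3)*(z^2 + 5*z + 4) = (z - 3)*(z + 1)*(z + 3)*(z + 4)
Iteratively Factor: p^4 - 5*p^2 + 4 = (p - 1)*(p^3 + p^2 - 4*p - 4) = (p - 1)*(p + 1)*(p^2 - 4) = (p - 1)*(p + 1)*(p + 2)*(p - 2)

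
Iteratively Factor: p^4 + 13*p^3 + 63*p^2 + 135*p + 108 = (p + 4)*(p^3 + 9*p^2 + 27*p + 27) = (p + 3)*(p + 4)*(p^2 + 6*p + 9) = (p + 3)^2*(p + 4)*(p + 3)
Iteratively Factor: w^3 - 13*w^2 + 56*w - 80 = (w - 4)*(w^2 - 9*w + 20) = (w - 5)*(w - 4)*(w - 4)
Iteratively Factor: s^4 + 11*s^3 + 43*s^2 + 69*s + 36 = (s + 1)*(s^3 + 10*s^2 + 33*s + 36) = (s + 1)*(s + 3)*(s^2 + 7*s + 12) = (s + 1)*(s + 3)*(s + 4)*(s + 3)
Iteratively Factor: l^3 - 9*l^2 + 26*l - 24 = (l - 4)*(l^2 - 5*l + 6) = (l - 4)*(l - 3)*(l - 2)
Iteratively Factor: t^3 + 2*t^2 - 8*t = (t)*(t^2 + 2*t - 8) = t*(t + 4)*(t - 2)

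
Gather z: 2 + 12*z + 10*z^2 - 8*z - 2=10*z^2 + 4*z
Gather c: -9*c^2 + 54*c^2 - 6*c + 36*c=45*c^2 + 30*c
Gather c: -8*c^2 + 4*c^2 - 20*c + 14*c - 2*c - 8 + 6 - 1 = -4*c^2 - 8*c - 3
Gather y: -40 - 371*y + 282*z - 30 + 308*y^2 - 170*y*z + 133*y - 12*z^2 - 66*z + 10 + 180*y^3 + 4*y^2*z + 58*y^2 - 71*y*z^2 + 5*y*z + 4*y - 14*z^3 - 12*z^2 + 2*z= 180*y^3 + y^2*(4*z + 366) + y*(-71*z^2 - 165*z - 234) - 14*z^3 - 24*z^2 + 218*z - 60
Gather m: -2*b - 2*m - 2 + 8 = -2*b - 2*m + 6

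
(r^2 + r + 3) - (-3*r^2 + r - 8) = 4*r^2 + 11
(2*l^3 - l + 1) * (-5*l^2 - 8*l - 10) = -10*l^5 - 16*l^4 - 15*l^3 + 3*l^2 + 2*l - 10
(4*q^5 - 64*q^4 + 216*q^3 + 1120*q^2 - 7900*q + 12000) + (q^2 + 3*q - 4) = 4*q^5 - 64*q^4 + 216*q^3 + 1121*q^2 - 7897*q + 11996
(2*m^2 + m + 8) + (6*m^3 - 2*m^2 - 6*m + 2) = 6*m^3 - 5*m + 10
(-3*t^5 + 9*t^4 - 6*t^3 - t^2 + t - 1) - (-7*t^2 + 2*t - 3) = -3*t^5 + 9*t^4 - 6*t^3 + 6*t^2 - t + 2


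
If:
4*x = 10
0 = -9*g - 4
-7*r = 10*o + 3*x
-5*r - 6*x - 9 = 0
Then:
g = -4/9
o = 261/100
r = -24/5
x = 5/2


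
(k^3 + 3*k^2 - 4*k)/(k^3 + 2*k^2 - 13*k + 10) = k*(k + 4)/(k^2 + 3*k - 10)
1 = 1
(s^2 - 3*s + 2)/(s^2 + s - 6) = (s - 1)/(s + 3)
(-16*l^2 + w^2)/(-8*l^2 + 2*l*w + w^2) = (-4*l + w)/(-2*l + w)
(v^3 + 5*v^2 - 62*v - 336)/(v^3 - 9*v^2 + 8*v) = (v^2 + 13*v + 42)/(v*(v - 1))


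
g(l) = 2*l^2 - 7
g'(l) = 4*l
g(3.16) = 12.97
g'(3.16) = 12.64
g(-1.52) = -2.38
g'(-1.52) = -6.08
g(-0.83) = -5.62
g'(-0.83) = -3.32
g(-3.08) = 11.97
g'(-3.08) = -12.32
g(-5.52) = 53.94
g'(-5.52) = -22.08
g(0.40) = -6.68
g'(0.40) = 1.60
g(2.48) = 5.30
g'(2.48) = 9.92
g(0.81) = -5.69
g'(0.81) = 3.24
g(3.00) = 11.00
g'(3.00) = 12.00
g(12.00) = 281.00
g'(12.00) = 48.00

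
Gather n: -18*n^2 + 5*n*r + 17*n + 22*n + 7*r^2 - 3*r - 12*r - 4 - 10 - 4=-18*n^2 + n*(5*r + 39) + 7*r^2 - 15*r - 18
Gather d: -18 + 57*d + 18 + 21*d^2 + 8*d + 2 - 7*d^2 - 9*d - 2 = 14*d^2 + 56*d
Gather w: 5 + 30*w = 30*w + 5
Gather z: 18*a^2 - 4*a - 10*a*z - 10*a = 18*a^2 - 10*a*z - 14*a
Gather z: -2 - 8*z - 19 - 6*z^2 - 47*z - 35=-6*z^2 - 55*z - 56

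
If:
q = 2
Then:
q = 2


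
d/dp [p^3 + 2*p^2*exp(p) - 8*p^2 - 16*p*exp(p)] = 2*p^2*exp(p) + 3*p^2 - 12*p*exp(p) - 16*p - 16*exp(p)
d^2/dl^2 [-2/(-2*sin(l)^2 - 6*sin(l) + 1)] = 4*(-8*sin(l)^4 - 18*sin(l)^3 - 10*sin(l)^2 + 33*sin(l) + 38)/(6*sin(l) - cos(2*l))^3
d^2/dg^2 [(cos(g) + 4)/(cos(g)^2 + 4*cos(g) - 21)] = (-9*(1 - cos(2*g))^2*cos(g)/4 - 3*(1 - cos(2*g))^2 - 1367*cos(g)/2 - 242*cos(2*g) - 45*cos(3*g) + cos(5*g)/2 + 234)/((cos(g) - 3)^3*(cos(g) + 7)^3)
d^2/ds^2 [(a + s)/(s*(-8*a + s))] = 2*(64*a^3 - 24*a^2*s + 3*a*s^2 + s^3)/(s^3*(-512*a^3 + 192*a^2*s - 24*a*s^2 + s^3))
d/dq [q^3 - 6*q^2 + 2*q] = 3*q^2 - 12*q + 2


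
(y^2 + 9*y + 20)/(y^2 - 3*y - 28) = (y + 5)/(y - 7)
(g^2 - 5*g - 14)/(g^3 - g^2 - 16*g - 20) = (g - 7)/(g^2 - 3*g - 10)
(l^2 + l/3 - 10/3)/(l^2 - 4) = (l - 5/3)/(l - 2)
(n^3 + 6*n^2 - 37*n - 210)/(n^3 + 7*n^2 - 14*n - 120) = (n^2 + n - 42)/(n^2 + 2*n - 24)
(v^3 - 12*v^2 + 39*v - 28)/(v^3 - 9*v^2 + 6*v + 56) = (v - 1)/(v + 2)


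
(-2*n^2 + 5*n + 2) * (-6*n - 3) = 12*n^3 - 24*n^2 - 27*n - 6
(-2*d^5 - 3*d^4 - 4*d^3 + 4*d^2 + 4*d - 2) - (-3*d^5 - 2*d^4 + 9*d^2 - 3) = d^5 - d^4 - 4*d^3 - 5*d^2 + 4*d + 1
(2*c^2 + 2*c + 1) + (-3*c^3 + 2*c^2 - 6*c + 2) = -3*c^3 + 4*c^2 - 4*c + 3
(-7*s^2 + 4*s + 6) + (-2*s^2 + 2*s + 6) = -9*s^2 + 6*s + 12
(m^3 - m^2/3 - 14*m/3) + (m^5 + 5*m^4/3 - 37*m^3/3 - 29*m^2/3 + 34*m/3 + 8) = m^5 + 5*m^4/3 - 34*m^3/3 - 10*m^2 + 20*m/3 + 8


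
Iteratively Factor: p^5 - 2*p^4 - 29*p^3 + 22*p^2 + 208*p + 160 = (p + 2)*(p^4 - 4*p^3 - 21*p^2 + 64*p + 80) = (p + 2)*(p + 4)*(p^3 - 8*p^2 + 11*p + 20) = (p - 4)*(p + 2)*(p + 4)*(p^2 - 4*p - 5) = (p - 4)*(p + 1)*(p + 2)*(p + 4)*(p - 5)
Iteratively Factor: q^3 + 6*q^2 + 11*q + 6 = (q + 2)*(q^2 + 4*q + 3) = (q + 1)*(q + 2)*(q + 3)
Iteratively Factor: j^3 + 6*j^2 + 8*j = (j + 4)*(j^2 + 2*j) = (j + 2)*(j + 4)*(j)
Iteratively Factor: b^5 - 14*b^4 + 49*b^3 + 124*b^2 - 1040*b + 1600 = (b - 4)*(b^4 - 10*b^3 + 9*b^2 + 160*b - 400) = (b - 4)*(b + 4)*(b^3 - 14*b^2 + 65*b - 100) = (b - 5)*(b - 4)*(b + 4)*(b^2 - 9*b + 20) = (b - 5)*(b - 4)^2*(b + 4)*(b - 5)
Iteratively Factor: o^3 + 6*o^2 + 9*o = (o)*(o^2 + 6*o + 9) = o*(o + 3)*(o + 3)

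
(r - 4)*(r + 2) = r^2 - 2*r - 8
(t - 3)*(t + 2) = t^2 - t - 6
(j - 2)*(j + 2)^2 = j^3 + 2*j^2 - 4*j - 8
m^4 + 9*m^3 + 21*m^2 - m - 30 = (m - 1)*(m + 2)*(m + 3)*(m + 5)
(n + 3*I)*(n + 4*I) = n^2 + 7*I*n - 12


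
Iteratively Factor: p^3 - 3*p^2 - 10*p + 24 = (p - 4)*(p^2 + p - 6) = (p - 4)*(p + 3)*(p - 2)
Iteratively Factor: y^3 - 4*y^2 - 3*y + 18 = (y + 2)*(y^2 - 6*y + 9) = (y - 3)*(y + 2)*(y - 3)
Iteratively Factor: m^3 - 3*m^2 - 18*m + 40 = (m - 2)*(m^2 - m - 20) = (m - 2)*(m + 4)*(m - 5)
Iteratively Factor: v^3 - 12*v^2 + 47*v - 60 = (v - 5)*(v^2 - 7*v + 12) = (v - 5)*(v - 4)*(v - 3)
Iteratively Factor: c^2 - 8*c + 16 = (c - 4)*(c - 4)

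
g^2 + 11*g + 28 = (g + 4)*(g + 7)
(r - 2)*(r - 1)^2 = r^3 - 4*r^2 + 5*r - 2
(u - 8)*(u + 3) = u^2 - 5*u - 24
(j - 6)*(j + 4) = j^2 - 2*j - 24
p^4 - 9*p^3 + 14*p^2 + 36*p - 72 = (p - 6)*(p - 3)*(p - 2)*(p + 2)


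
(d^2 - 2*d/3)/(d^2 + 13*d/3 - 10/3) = d/(d + 5)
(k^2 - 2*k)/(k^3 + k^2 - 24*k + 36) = k/(k^2 + 3*k - 18)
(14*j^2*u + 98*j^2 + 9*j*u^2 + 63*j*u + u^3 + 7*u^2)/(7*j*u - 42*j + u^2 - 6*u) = (2*j*u + 14*j + u^2 + 7*u)/(u - 6)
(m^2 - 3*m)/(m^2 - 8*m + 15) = m/(m - 5)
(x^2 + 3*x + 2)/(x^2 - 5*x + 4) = (x^2 + 3*x + 2)/(x^2 - 5*x + 4)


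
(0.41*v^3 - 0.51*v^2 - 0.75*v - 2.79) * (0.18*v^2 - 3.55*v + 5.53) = 0.0738*v^5 - 1.5473*v^4 + 3.9428*v^3 - 0.66*v^2 + 5.757*v - 15.4287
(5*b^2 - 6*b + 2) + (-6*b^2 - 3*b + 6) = -b^2 - 9*b + 8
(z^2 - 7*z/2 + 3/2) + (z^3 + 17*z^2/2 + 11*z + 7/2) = z^3 + 19*z^2/2 + 15*z/2 + 5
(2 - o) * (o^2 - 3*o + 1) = -o^3 + 5*o^2 - 7*o + 2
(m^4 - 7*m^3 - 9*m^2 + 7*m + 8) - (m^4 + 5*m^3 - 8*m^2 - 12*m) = -12*m^3 - m^2 + 19*m + 8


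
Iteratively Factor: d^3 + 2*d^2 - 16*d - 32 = (d - 4)*(d^2 + 6*d + 8) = (d - 4)*(d + 4)*(d + 2)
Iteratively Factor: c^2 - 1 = (c + 1)*(c - 1)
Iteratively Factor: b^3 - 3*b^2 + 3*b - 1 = (b - 1)*(b^2 - 2*b + 1) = (b - 1)^2*(b - 1)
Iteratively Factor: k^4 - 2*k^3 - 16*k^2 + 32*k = (k - 4)*(k^3 + 2*k^2 - 8*k) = k*(k - 4)*(k^2 + 2*k - 8) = k*(k - 4)*(k + 4)*(k - 2)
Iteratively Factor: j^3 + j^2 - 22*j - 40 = (j + 2)*(j^2 - j - 20) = (j - 5)*(j + 2)*(j + 4)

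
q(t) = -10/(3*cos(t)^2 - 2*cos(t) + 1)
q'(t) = -10*(6*sin(t)*cos(t) - 2*sin(t))/(3*cos(t)^2 - 2*cos(t) + 1)^2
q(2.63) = -1.99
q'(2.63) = 1.40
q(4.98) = -14.69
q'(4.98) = -8.60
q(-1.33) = -14.42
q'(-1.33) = -11.49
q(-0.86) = -10.29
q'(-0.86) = 15.35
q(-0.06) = -5.02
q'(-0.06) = 0.60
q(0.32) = -5.54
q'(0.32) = -3.57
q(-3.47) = -1.79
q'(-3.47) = 0.80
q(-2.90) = -1.73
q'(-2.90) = -0.56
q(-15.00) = -2.35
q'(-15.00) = -2.36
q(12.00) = -6.90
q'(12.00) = 7.83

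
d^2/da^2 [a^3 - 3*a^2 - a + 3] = 6*a - 6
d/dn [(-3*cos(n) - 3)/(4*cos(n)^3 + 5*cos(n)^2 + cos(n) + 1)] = -3*(8*cos(n)^2 + 17*cos(n) + 10)*sin(n)*cos(n)/(4*cos(n)^3 + 5*cos(n)^2 + cos(n) + 1)^2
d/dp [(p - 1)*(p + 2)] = 2*p + 1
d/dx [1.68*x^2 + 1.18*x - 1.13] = 3.36*x + 1.18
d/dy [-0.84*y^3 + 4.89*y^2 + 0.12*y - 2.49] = -2.52*y^2 + 9.78*y + 0.12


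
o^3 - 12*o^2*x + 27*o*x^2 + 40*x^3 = (o - 8*x)*(o - 5*x)*(o + x)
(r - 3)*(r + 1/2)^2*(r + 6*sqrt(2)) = r^4 - 2*r^3 + 6*sqrt(2)*r^3 - 12*sqrt(2)*r^2 - 11*r^2/4 - 33*sqrt(2)*r/2 - 3*r/4 - 9*sqrt(2)/2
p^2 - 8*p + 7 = (p - 7)*(p - 1)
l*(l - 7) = l^2 - 7*l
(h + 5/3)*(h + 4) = h^2 + 17*h/3 + 20/3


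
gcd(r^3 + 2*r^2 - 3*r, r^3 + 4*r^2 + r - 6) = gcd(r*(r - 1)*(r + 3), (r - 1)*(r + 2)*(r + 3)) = r^2 + 2*r - 3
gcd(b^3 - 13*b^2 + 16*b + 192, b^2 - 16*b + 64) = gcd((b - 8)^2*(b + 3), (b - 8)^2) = b^2 - 16*b + 64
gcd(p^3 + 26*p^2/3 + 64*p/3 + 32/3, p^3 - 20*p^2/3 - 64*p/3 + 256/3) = p + 4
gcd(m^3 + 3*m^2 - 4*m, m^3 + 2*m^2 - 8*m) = m^2 + 4*m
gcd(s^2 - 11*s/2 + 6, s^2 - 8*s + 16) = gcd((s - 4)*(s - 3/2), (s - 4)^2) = s - 4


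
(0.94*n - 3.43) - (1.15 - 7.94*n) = 8.88*n - 4.58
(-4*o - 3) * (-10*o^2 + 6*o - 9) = 40*o^3 + 6*o^2 + 18*o + 27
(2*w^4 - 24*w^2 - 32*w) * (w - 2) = 2*w^5 - 4*w^4 - 24*w^3 + 16*w^2 + 64*w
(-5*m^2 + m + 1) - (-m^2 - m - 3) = -4*m^2 + 2*m + 4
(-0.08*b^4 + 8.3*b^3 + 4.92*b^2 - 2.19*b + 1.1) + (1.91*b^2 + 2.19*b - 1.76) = -0.08*b^4 + 8.3*b^3 + 6.83*b^2 - 0.66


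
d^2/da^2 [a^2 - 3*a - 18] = 2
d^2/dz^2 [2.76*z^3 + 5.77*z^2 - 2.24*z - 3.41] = 16.56*z + 11.54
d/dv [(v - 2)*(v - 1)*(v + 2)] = 3*v^2 - 2*v - 4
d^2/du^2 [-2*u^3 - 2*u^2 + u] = -12*u - 4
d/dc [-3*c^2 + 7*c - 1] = 7 - 6*c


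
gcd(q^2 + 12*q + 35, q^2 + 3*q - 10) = q + 5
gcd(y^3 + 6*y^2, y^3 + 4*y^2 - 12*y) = y^2 + 6*y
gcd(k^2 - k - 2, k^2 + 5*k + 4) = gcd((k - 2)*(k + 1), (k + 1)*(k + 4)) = k + 1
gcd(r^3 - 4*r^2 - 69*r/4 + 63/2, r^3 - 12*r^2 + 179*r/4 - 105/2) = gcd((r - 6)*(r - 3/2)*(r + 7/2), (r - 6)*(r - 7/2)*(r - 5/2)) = r - 6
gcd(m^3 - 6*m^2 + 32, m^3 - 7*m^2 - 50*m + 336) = 1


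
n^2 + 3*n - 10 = (n - 2)*(n + 5)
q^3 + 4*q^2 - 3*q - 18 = (q - 2)*(q + 3)^2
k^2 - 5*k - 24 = (k - 8)*(k + 3)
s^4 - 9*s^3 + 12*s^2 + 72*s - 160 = (s - 5)*(s - 4)*(s - 2*sqrt(2))*(s + 2*sqrt(2))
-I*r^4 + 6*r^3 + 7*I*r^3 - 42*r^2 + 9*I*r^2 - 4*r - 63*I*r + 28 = (r - 7)*(r + I)*(r + 4*I)*(-I*r + 1)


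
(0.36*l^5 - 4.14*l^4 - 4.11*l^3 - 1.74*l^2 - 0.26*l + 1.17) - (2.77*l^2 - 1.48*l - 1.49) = 0.36*l^5 - 4.14*l^4 - 4.11*l^3 - 4.51*l^2 + 1.22*l + 2.66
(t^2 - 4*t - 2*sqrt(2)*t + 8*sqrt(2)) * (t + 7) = t^3 - 2*sqrt(2)*t^2 + 3*t^2 - 28*t - 6*sqrt(2)*t + 56*sqrt(2)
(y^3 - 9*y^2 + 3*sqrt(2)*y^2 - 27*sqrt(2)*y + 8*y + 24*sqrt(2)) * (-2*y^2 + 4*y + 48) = -2*y^5 - 6*sqrt(2)*y^4 + 22*y^4 - 4*y^3 + 66*sqrt(2)*y^3 - 400*y^2 - 12*sqrt(2)*y^2 - 1200*sqrt(2)*y + 384*y + 1152*sqrt(2)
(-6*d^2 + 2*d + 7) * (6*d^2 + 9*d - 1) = -36*d^4 - 42*d^3 + 66*d^2 + 61*d - 7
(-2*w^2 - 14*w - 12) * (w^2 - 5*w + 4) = -2*w^4 - 4*w^3 + 50*w^2 + 4*w - 48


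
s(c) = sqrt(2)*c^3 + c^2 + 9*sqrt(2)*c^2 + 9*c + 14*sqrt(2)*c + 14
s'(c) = 3*sqrt(2)*c^2 + 2*c + 18*sqrt(2)*c + 9 + 14*sqrt(2)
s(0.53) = 33.33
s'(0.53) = 44.54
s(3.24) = 299.52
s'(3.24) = 162.29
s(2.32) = 172.36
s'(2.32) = 115.33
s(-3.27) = 17.17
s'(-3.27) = -15.62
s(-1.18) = -3.19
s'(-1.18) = 2.31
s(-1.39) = -3.30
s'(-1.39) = -1.17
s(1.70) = 109.58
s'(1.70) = 87.74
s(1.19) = 70.09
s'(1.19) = 67.48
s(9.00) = 2416.11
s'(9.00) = 619.56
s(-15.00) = -2102.17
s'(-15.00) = 571.56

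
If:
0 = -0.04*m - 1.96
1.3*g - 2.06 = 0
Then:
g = 1.58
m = -49.00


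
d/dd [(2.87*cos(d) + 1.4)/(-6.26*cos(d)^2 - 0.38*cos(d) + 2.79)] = (17.9662*sin(d)^2 - 17.528*cos(d) - 26.5055)*sin(d)/(6.26*cos(d)^2 + 0.38*cos(d) - 2.79)^2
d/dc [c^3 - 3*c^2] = 3*c*(c - 2)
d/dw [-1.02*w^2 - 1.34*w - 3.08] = -2.04*w - 1.34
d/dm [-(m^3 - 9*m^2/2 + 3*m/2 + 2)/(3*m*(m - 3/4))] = 2*(-8*m^4 + 12*m^3 - 15*m^2 + 32*m - 12)/(3*m^2*(16*m^2 - 24*m + 9))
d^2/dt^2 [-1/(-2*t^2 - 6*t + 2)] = (-t^2 - 3*t + (2*t + 3)^2 + 1)/(t^2 + 3*t - 1)^3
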